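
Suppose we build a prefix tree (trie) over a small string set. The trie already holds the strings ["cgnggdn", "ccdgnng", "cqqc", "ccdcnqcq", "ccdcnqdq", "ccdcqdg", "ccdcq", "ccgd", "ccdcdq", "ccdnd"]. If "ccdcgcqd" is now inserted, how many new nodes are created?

The longest prefix of "ccdcgcqd" already in the trie is "ccdc" (length 4).
Each of the 4 remaining characters creates one node.

4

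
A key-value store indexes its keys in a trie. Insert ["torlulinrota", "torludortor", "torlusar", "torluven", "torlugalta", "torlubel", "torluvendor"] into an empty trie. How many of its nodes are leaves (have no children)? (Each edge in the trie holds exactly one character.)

Leaves are exactly the stored words that no other stored word extends.
Those words: "torlubel", "torludortor", "torlugalta", "torlulinrota", "torlusar", "torluvendor"
Leaf count: 6

6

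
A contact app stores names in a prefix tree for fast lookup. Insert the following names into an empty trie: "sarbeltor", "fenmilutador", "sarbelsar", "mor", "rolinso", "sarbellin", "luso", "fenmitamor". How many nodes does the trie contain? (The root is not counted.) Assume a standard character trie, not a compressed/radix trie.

Insert word by word; a character creates a node only if that edge doesn't already exist:
  "sarbeltor" → 9 new (s, a, r, b, e, l, t, o, r)
  "fenmilutador" → 12 new (f, e, n, m, i, l, u, t, a, d, o, r)
  "sarbelsar" → prefix "sarbel" already present; 3 new (s, a, r)
  "mor" → 3 new (m, o, r)
  "rolinso" → 7 new (r, o, l, i, n, s, o)
  "sarbellin" → prefix "sarbel" already present; 3 new (l, i, n)
  "luso" → 4 new (l, u, s, o)
  "fenmitamor" → prefix "fenmi" already present; 5 new (t, a, m, o, r)
Total nodes = 9 + 12 + 3 + 3 + 7 + 3 + 4 + 5 = 46

46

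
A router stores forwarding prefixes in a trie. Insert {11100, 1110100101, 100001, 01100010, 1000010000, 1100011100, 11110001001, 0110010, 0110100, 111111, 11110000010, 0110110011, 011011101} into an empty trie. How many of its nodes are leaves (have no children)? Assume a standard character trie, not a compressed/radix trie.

A leaf is a node with no children — equivalently, the end of a word that is not a proper prefix of any other stored word.
Those words: "01100010", "0110010", "0110100", "0110110011", "011011101", "1000010000", "1100011100", "11100", "1110100101", "11110000010", "11110001001", "111111"
Leaf count: 12

12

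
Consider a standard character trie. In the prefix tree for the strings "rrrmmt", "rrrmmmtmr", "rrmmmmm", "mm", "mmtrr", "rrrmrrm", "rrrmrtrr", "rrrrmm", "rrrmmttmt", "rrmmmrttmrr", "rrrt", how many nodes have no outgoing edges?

9

A leaf is a node with no children — equivalently, the end of a word that is not a proper prefix of any other stored word.
Those words: "mmtrr", "rrmmmmm", "rrmmmrttmrr", "rrrmmmtmr", "rrrmmttmt", "rrrmrrm", "rrrmrtrr", "rrrrmm", "rrrt"
Leaf count: 9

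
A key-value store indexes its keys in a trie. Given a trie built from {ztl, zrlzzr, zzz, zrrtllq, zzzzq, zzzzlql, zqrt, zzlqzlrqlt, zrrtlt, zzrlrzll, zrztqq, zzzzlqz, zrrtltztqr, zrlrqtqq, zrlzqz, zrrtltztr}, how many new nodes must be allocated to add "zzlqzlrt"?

1

The longest prefix of "zzlqzlrt" already in the trie is "zzlqzlr" (length 7).
Each of the 1 remaining characters creates one node.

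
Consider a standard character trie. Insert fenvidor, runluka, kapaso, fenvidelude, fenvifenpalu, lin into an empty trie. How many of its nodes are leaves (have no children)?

A leaf is a node with no children — equivalently, the end of a word that is not a proper prefix of any other stored word.
Those words: "fenvidelude", "fenvidor", "fenvifenpalu", "kapaso", "lin", "runluka"
Leaf count: 6

6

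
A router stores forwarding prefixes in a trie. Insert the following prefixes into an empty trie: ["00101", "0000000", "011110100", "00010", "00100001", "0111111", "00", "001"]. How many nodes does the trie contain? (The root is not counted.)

26

For each word, the new-node count is its length minus the longest prefix already in the trie:
  "00101" → 5 new (0, 0, 1, 0, 1)
  "0000000" → prefix "00" already present; 5 new (0, 0, 0, 0, 0)
  "011110100" → prefix "0" already present; 8 new (1, 1, 1, 1, 0, 1, 0, 0)
  "00010" → prefix "000" already present; 2 new (1, 0)
  "00100001" → prefix "0010" already present; 4 new (0, 0, 0, 1)
  "0111111" → prefix "01111" already present; 2 new (1, 1)
  "00" → prefix "00" already present; 0 new (none)
  "001" → prefix "001" already present; 0 new (none)
Total nodes = 5 + 5 + 8 + 2 + 4 + 2 + 0 + 0 = 26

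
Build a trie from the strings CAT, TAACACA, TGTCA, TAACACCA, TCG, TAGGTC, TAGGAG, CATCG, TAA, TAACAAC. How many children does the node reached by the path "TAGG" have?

Walk "TAGG" from the root, arriving at one node.
Distinct next characters after "TAGG": A, T.
That node has 2 child edges.

2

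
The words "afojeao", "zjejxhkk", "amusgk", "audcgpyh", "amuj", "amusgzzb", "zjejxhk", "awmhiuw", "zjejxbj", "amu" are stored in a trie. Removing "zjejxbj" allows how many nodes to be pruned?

A node on "zjejxbj"'s path can go only if nothing else ends at it or branches off below it.
The suffix "bj" (2 nodes) is used only by "zjejxbj"; the node for "zjejx" still has the child "h", so pruning stops there.
Nodes removed: 2

2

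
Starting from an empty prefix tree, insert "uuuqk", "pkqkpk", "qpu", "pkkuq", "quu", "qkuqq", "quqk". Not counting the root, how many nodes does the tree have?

Insert word by word; a character creates a node only if that edge doesn't already exist:
  "uuuqk" → 5 new (u, u, u, q, k)
  "pkqkpk" → 6 new (p, k, q, k, p, k)
  "qpu" → 3 new (q, p, u)
  "pkkuq" → prefix "pk" already present; 3 new (k, u, q)
  "quu" → prefix "q" already present; 2 new (u, u)
  "qkuqq" → prefix "q" already present; 4 new (k, u, q, q)
  "quqk" → prefix "qu" already present; 2 new (q, k)
Total nodes = 5 + 6 + 3 + 3 + 2 + 4 + 2 = 25

25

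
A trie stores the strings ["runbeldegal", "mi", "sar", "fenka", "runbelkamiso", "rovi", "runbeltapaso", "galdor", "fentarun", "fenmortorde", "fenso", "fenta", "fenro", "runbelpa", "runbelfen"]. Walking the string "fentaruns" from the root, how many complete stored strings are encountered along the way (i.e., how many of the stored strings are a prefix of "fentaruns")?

2

Walk "fentaruns" from the root; an end-of-word marker is hit whenever a stored word is a prefix of "fentaruns".
Prefixes of the query that are stored words: "fenta", "fentarun"
Count: 2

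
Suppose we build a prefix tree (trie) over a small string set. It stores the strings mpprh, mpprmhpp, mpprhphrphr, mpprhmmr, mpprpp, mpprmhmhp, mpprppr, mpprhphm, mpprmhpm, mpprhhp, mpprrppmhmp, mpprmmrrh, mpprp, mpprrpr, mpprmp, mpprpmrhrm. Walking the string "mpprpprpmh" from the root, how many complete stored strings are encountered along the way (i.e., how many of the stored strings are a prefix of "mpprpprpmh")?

Check each prefix of "mpprpprpmh" against the stored set — each match is an end-marker on the path.
Prefixes of the query that are stored words: "mpprp", "mpprpp", "mpprppr"
Count: 3

3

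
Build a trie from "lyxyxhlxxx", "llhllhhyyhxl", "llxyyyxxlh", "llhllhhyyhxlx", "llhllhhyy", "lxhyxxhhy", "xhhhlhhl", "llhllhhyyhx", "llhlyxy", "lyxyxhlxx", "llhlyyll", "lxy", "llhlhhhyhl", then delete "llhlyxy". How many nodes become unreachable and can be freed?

A node on "llhlyxy"'s path can go only if nothing else ends at it or branches off below it.
The suffix "xy" (2 nodes) is used only by "llhlyxy"; the node for "llhly" still has the child "y", so pruning stops there.
Nodes removed: 2

2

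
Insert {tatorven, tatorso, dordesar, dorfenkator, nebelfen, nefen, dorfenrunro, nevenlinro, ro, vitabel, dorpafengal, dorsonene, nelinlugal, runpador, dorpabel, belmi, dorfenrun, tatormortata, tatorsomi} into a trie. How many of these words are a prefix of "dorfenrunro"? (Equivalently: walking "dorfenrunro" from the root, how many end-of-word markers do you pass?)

2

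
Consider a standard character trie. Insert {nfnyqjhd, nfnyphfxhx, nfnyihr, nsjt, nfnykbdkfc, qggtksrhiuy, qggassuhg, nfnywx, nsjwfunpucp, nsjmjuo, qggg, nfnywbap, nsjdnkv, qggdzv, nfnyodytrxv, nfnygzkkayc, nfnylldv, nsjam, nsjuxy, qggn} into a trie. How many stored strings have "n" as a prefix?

Walk to "n"; the words in its subtree are exactly those with that prefix.
Words under "n": nfnygzkkayc, nfnyihr, nfnykbdkfc, nfnylldv, nfnyodytrxv, nfnyphfxhx, nfnyqjhd, nfnywbap, nfnywx, nsjam, nsjdnkv, nsjmjuo, nsjt, nsjuxy, nsjwfunpucp
Count: 15

15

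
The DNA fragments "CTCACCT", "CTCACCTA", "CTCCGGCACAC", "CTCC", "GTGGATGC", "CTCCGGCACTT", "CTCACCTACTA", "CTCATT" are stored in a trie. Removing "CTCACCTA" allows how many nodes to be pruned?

0

Walk "CTCACCTA" from the leaf back toward the root, removing each node that no remaining word uses.
Every node on "CTCACCTA" is still needed (e.g. by "CTCACCTACTA"), so nothing is freed.
Nodes removed: 0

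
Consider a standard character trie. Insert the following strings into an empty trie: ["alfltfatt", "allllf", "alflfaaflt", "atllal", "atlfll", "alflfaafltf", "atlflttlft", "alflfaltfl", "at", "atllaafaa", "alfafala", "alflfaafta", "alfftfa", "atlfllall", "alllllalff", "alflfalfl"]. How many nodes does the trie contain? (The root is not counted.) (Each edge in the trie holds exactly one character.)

For each word, the new-node count is its length minus the longest prefix already in the trie:
  "alfltfatt" → 9 new (a, l, f, l, t, f, a, t, t)
  "allllf" → prefix "al" already present; 4 new (l, l, l, f)
  "alflfaaflt" → prefix "alfl" already present; 6 new (f, a, a, f, l, t)
  "atllal" → prefix "a" already present; 5 new (t, l, l, a, l)
  "atlfll" → prefix "atl" already present; 3 new (f, l, l)
  "alflfaafltf" → prefix "alflfaaflt" already present; 1 new (f)
  "atlflttlft" → prefix "atlfl" already present; 5 new (t, t, l, f, t)
  "alflfaltfl" → prefix "alflfa" already present; 4 new (l, t, f, l)
  "at" → prefix "at" already present; 0 new (none)
  "atllaafaa" → prefix "atlla" already present; 4 new (a, f, a, a)
  "alfafala" → prefix "alf" already present; 5 new (a, f, a, l, a)
  "alflfaafta" → prefix "alflfaaf" already present; 2 new (t, a)
  "alfftfa" → prefix "alf" already present; 4 new (f, t, f, a)
  "atlfllall" → prefix "atlfll" already present; 3 new (a, l, l)
  "alllllalff" → prefix "allll" already present; 5 new (l, a, l, f, f)
  "alflfalfl" → prefix "alflfal" already present; 2 new (f, l)
Total nodes = 9 + 4 + 6 + 5 + 3 + 1 + 5 + 4 + 0 + 4 + 5 + 2 + 4 + 3 + 5 + 2 = 62

62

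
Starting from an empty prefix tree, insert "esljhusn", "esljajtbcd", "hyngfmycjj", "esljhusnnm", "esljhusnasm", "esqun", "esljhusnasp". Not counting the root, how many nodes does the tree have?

33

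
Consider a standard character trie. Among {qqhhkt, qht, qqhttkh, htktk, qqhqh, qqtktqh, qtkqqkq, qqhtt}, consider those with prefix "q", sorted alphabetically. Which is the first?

qht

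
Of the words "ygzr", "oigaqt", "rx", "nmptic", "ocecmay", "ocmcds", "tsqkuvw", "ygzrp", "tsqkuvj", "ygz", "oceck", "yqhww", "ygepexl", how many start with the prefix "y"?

Filter for entries beginning with "y":
Matches: "ygepexl", "ygz", "ygzr", "ygzrp", "yqhww"
Count: 5

5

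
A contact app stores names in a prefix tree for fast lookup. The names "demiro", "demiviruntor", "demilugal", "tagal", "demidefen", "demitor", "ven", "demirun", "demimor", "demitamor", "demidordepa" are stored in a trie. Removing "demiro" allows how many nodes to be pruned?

Walk "demiro" from the leaf back toward the root, removing each node that no remaining word uses.
The suffix "o" (1 node) is used only by "demiro"; the node for "demir" still has the child "u", so pruning stops there.
Nodes removed: 1

1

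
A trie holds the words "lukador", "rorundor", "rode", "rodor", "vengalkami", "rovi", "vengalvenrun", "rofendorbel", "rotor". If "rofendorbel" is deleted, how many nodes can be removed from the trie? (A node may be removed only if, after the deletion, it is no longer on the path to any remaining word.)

A node on "rofendorbel"'s path can go only if nothing else ends at it or branches off below it.
The suffix "fendorbel" (9 nodes) is used only by "rofendorbel"; the node for "ro" still has the child "r", so pruning stops there.
Nodes removed: 9

9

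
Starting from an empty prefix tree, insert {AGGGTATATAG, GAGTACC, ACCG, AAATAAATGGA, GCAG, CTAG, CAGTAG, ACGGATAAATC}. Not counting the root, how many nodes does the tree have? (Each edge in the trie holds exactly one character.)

52

Count nodes per top-level branch (shared prefixes stored once):
  'A'-branch (AAATAAATGGA, ACCG, ACGGATAAATC, AGGGTATATAG): 33 nodes
  'C'-branch (CAGTAG, CTAG): 9 nodes
  'G'-branch (GAGTACC, GCAG): 10 nodes
Sum: 52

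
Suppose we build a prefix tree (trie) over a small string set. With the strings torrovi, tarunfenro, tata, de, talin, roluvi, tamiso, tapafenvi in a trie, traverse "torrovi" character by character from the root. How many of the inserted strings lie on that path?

1

Walk "torrovi" from the root; an end-of-word marker is hit whenever a stored word is a prefix of "torrovi".
Prefixes of the query that are stored words: "torrovi"
Count: 1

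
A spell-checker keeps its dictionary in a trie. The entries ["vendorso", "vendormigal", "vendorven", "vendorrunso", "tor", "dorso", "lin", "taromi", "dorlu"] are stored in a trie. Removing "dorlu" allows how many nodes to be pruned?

2

A node on "dorlu"'s path can go only if nothing else ends at it or branches off below it.
The suffix "lu" (2 nodes) is used only by "dorlu"; the node for "dor" still has the child "s", so pruning stops there.
Nodes removed: 2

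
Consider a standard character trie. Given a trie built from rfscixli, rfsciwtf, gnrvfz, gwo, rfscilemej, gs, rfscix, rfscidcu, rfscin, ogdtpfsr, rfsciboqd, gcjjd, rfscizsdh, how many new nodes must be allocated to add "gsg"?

The longest prefix of "gsg" already in the trie is "gs" (length 2).
Each of the 1 remaining characters creates one node.

1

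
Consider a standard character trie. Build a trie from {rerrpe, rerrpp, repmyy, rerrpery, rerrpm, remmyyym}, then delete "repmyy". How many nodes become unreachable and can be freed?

4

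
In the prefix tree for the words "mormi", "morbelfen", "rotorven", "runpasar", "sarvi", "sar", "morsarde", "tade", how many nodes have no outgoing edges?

7

A leaf is a node with no children — equivalently, the end of a word that is not a proper prefix of any other stored word.
Those words: "morbelfen", "mormi", "morsarde", "rotorven", "runpasar", "sarvi", "tade"
Leaf count: 7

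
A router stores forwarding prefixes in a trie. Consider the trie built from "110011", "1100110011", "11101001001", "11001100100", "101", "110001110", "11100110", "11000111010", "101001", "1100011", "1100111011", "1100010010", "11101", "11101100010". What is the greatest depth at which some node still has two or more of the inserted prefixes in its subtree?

9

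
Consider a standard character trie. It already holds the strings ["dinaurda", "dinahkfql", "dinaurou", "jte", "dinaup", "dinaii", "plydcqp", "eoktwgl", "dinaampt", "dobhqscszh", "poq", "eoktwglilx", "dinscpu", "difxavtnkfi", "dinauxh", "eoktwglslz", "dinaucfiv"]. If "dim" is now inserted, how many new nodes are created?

1

Walking "dim" from the root, the first 2 characters ("di") follow existing edges; "m" is the first miss.
Each of the 1 remaining characters creates one node.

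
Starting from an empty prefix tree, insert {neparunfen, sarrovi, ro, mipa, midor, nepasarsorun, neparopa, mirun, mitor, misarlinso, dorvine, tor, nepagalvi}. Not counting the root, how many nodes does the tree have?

66

Trace insertions, counting only characters that open a new branch:
  "neparunfen" → 10 new (n, e, p, a, r, u, n, f, e, n)
  "sarrovi" → 7 new (s, a, r, r, o, v, i)
  "ro" → 2 new (r, o)
  "mipa" → 4 new (m, i, p, a)
  "midor" → prefix "mi" already present; 3 new (d, o, r)
  "nepasarsorun" → prefix "nepa" already present; 8 new (s, a, r, s, o, r, u, n)
  "neparopa" → prefix "nepar" already present; 3 new (o, p, a)
  "mirun" → prefix "mi" already present; 3 new (r, u, n)
  "mitor" → prefix "mi" already present; 3 new (t, o, r)
  "misarlinso" → prefix "mi" already present; 8 new (s, a, r, l, i, n, s, o)
  "dorvine" → 7 new (d, o, r, v, i, n, e)
  "tor" → 3 new (t, o, r)
  "nepagalvi" → prefix "nepa" already present; 5 new (g, a, l, v, i)
Total nodes = 10 + 7 + 2 + 4 + 3 + 8 + 3 + 3 + 3 + 8 + 7 + 3 + 5 = 66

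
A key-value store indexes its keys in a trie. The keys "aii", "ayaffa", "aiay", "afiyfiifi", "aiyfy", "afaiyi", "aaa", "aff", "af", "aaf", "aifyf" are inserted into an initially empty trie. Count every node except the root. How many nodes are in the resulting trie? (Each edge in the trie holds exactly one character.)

32

Count nodes per top-level branch (shared prefixes stored once):
  'a'-branch (aaa, aaf, af, afaiyi, aff, afiyfiifi, aiay, aifyf, aii, aiyfy, ayaffa): 32 nodes
Sum: 32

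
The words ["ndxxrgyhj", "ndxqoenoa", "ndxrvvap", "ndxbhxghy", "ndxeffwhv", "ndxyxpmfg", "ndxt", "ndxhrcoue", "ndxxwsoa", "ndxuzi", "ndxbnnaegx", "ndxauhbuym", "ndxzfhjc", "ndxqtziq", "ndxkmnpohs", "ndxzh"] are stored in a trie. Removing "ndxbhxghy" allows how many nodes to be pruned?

5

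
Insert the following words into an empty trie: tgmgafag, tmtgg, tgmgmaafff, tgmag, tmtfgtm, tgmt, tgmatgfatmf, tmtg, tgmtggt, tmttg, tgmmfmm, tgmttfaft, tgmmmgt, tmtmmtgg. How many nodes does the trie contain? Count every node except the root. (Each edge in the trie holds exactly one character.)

54

For each word, the new-node count is its length minus the longest prefix already in the trie:
  "tgmgafag" → 8 new (t, g, m, g, a, f, a, g)
  "tmtgg" → prefix "t" already present; 4 new (m, t, g, g)
  "tgmgmaafff" → prefix "tgmg" already present; 6 new (m, a, a, f, f, f)
  "tgmag" → prefix "tgm" already present; 2 new (a, g)
  "tmtfgtm" → prefix "tmt" already present; 4 new (f, g, t, m)
  "tgmt" → prefix "tgm" already present; 1 new (t)
  "tgmatgfatmf" → prefix "tgma" already present; 7 new (t, g, f, a, t, m, f)
  "tmtg" → prefix "tmtg" already present; 0 new (none)
  "tgmtggt" → prefix "tgmt" already present; 3 new (g, g, t)
  "tmttg" → prefix "tmt" already present; 2 new (t, g)
  "tgmmfmm" → prefix "tgm" already present; 4 new (m, f, m, m)
  "tgmttfaft" → prefix "tgmt" already present; 5 new (t, f, a, f, t)
  "tgmmmgt" → prefix "tgmm" already present; 3 new (m, g, t)
  "tmtmmtgg" → prefix "tmt" already present; 5 new (m, m, t, g, g)
Total nodes = 8 + 4 + 6 + 2 + 4 + 1 + 7 + 0 + 3 + 2 + 4 + 5 + 3 + 5 = 54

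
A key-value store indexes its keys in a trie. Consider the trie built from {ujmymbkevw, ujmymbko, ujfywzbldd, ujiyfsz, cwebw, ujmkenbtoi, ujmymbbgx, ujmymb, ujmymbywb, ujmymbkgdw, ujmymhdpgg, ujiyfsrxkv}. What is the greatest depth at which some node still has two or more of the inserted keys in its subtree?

7

Look for the deepest trie node that still has at least two words in its subtree.
"ujmymbkevw" and "ujmymbkgdw" agree on "ujmymbk" (7 characters) before diverging; nothing deeper is shared.
Longest shared-prefix length: 7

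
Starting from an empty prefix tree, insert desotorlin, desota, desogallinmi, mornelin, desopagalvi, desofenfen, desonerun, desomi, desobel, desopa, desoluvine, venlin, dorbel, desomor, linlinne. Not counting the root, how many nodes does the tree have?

77

Count nodes per top-level branch (shared prefixes stored once):
  'd'-branch (desobel, desofenfen, desogallinmi, desoluvine, desomi, desomor, desonerun, desopa, desopagalvi, desota, desotorlin, dorbel): 55 nodes
  'l'-branch (linlinne): 8 nodes
  'm'-branch (mornelin): 8 nodes
  'v'-branch (venlin): 6 nodes
Sum: 77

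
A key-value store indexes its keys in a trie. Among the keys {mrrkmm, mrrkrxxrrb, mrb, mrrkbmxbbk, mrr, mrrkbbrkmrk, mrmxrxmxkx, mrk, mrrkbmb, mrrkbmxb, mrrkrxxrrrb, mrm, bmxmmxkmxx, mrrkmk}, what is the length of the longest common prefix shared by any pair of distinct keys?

Look for the deepest trie node that still has at least two words in its subtree.
"mrrkrxxrrb" and "mrrkrxxrrrb" agree on "mrrkrxxrr" (9 characters) before diverging; nothing deeper is shared.
Longest shared-prefix length: 9

9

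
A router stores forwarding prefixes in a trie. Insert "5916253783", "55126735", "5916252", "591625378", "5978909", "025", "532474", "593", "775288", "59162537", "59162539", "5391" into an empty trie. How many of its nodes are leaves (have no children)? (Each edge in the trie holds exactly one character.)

10

Leaves are exactly the stored words that no other stored word extends.
Those words: "025", "532474", "5391", "55126735", "5916252", "5916253783", "59162539", "593", "5978909", "775288"
Leaf count: 10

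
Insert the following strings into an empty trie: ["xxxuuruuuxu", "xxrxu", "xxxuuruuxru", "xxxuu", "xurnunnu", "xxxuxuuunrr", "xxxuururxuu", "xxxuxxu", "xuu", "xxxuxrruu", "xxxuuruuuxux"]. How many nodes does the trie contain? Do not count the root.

Count nodes per top-level branch (shared prefixes stored once):
  'x'-branch (xurnunnu, xuu, xxrxu, xxxuu, xxxuururxuu, xxxuuruuuxu, xxxuuruuuxux, xxxuuruuxru, xxxuxrruu, xxxuxuuunrr, xxxuxxu): 43 nodes
Sum: 43

43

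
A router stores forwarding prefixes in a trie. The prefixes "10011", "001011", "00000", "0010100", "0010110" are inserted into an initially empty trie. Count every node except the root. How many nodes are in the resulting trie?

17

Count nodes per top-level branch (shared prefixes stored once):
  '0'-branch (00000, 0010100, 001011, 0010110): 12 nodes
  '1'-branch (10011): 5 nodes
Sum: 17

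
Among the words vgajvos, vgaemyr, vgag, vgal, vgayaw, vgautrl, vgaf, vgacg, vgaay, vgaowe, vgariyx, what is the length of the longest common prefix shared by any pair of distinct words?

3

Look for the deepest trie node that still has at least two words in its subtree.
e.g. "vgaay" and "vgacg" share the prefix "vga" of length 3; no pair shares a longer one.
Longest shared-prefix length: 3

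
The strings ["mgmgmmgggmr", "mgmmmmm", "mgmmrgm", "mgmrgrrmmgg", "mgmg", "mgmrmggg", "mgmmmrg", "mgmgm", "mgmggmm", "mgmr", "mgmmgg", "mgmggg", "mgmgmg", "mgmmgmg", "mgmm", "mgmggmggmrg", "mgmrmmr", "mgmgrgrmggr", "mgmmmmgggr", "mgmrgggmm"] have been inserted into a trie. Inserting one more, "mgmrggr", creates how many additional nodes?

"mgmrgg" is already a path in the trie; the remaining "r" must be added.
So 7 − 6 = 1 new nodes.

1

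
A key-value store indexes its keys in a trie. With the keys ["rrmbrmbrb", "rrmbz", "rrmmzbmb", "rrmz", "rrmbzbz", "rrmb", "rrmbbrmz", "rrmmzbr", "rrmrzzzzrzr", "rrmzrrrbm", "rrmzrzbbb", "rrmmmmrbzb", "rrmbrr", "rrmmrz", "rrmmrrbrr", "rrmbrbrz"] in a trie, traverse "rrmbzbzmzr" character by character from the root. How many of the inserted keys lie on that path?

3

Traverse "rrmbzbzmzr" character by character; count nodes along the way that are marked as word ends.
Prefixes of the query that are stored words: "rrmb", "rrmbz", "rrmbzbz"
Count: 3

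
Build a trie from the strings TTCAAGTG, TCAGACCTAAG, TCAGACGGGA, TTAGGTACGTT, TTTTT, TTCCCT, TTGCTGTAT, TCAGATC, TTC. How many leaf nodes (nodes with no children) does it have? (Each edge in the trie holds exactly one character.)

8

A leaf is a node with no children — equivalently, the end of a word that is not a proper prefix of any other stored word.
Those words: "TCAGACCTAAG", "TCAGACGGGA", "TCAGATC", "TTAGGTACGTT", "TTCAAGTG", "TTCCCT", "TTGCTGTAT", "TTTTT"
Leaf count: 8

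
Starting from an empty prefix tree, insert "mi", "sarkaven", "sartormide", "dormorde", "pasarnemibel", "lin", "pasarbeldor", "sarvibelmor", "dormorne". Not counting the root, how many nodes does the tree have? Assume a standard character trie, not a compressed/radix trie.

56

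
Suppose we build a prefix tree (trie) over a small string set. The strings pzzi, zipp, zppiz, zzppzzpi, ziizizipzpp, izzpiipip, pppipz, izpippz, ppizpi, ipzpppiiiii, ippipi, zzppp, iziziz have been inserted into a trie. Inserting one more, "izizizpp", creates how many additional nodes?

"iziziz" is already a path in the trie; the remaining "pp" must be added.
New nodes needed: |"izizizpp"| − 6 = 8 − 6 = 2.

2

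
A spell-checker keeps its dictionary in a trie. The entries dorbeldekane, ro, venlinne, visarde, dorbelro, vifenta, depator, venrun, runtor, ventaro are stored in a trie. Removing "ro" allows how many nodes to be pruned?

1

Walk "ro" from the leaf back toward the root, removing each node that no remaining word uses.
The suffix "o" (1 node) is used only by "ro"; the node for "r" still has the child "u", so pruning stops there.
Nodes removed: 1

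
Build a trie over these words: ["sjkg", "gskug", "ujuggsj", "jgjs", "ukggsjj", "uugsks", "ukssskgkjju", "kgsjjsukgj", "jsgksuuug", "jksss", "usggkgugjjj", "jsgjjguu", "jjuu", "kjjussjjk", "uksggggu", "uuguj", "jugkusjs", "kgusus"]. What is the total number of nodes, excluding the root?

For each word, the new-node count is its length minus the longest prefix already in the trie:
  "sjkg" → 4 new (s, j, k, g)
  "gskug" → 5 new (g, s, k, u, g)
  "ujuggsj" → 7 new (u, j, u, g, g, s, j)
  "jgjs" → 4 new (j, g, j, s)
  "ukggsjj" → prefix "u" already present; 6 new (k, g, g, s, j, j)
  "uugsks" → prefix "u" already present; 5 new (u, g, s, k, s)
  "ukssskgkjju" → prefix "uk" already present; 9 new (s, s, s, k, g, k, j, j, u)
  "kgsjjsukgj" → 10 new (k, g, s, j, j, s, u, k, g, j)
  "jsgksuuug" → prefix "j" already present; 8 new (s, g, k, s, u, u, u, g)
  "jksss" → prefix "j" already present; 4 new (k, s, s, s)
  "usggkgugjjj" → prefix "u" already present; 10 new (s, g, g, k, g, u, g, j, j, j)
  "jsgjjguu" → prefix "jsg" already present; 5 new (j, j, g, u, u)
  "jjuu" → prefix "j" already present; 3 new (j, u, u)
  "kjjussjjk" → prefix "k" already present; 8 new (j, j, u, s, s, j, j, k)
  "uksggggu" → prefix "uks" already present; 5 new (g, g, g, g, u)
  "uuguj" → prefix "uug" already present; 2 new (u, j)
  "jugkusjs" → prefix "j" already present; 7 new (u, g, k, u, s, j, s)
  "kgusus" → prefix "kg" already present; 4 new (u, s, u, s)
Total nodes = 4 + 5 + 7 + 4 + 6 + 5 + 9 + 10 + 8 + 4 + 10 + 5 + 3 + 8 + 5 + 2 + 7 + 4 = 106

106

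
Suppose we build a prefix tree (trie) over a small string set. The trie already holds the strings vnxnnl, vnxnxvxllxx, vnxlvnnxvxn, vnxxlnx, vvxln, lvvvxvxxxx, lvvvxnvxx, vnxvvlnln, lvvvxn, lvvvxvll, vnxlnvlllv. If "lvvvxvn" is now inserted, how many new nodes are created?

1

The longest prefix of "lvvvxvn" already in the trie is "lvvvxv" (length 6).
So 7 − 6 = 1 new nodes.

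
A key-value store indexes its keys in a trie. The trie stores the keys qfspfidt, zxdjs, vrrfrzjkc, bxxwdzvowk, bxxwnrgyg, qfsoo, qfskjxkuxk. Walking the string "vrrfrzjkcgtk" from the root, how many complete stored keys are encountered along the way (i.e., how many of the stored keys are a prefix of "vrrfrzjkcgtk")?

1

Check each prefix of "vrrfrzjkcgtk" against the stored set — each match is an end-marker on the path.
Prefixes of the query that are stored words: "vrrfrzjkc"
Count: 1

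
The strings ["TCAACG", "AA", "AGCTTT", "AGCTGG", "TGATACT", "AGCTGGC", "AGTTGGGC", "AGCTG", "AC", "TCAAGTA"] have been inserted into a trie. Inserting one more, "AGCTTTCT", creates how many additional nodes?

2

The longest prefix of "AGCTTTCT" already in the trie is "AGCTTT" (length 6).
Each of the 2 remaining characters creates one node.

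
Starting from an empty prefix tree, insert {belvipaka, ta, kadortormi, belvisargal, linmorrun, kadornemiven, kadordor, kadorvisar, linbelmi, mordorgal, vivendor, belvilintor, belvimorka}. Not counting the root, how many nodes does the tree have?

84

Insert word by word; a character creates a node only if that edge doesn't already exist:
  "belvipaka" → 9 new (b, e, l, v, i, p, a, k, a)
  "ta" → 2 new (t, a)
  "kadortormi" → 10 new (k, a, d, o, r, t, o, r, m, i)
  "belvisargal" → prefix "belvi" already present; 6 new (s, a, r, g, a, l)
  "linmorrun" → 9 new (l, i, n, m, o, r, r, u, n)
  "kadornemiven" → prefix "kador" already present; 7 new (n, e, m, i, v, e, n)
  "kadordor" → prefix "kador" already present; 3 new (d, o, r)
  "kadorvisar" → prefix "kador" already present; 5 new (v, i, s, a, r)
  "linbelmi" → prefix "lin" already present; 5 new (b, e, l, m, i)
  "mordorgal" → 9 new (m, o, r, d, o, r, g, a, l)
  "vivendor" → 8 new (v, i, v, e, n, d, o, r)
  "belvilintor" → prefix "belvi" already present; 6 new (l, i, n, t, o, r)
  "belvimorka" → prefix "belvi" already present; 5 new (m, o, r, k, a)
Total nodes = 9 + 2 + 10 + 6 + 9 + 7 + 3 + 5 + 5 + 9 + 8 + 6 + 5 = 84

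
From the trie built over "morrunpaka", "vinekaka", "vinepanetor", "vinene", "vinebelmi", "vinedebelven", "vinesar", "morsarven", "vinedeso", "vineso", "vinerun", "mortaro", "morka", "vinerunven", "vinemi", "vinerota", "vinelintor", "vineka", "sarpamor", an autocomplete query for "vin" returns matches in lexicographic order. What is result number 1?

vinebelmi

Filter for "vin…" and sort: "vinebelmi", "vinedebelven", "vinedeso", "vineka", "vinekaka", "vinelintor", "vinemi", "vinene", "vinepanetor", "vinerota", "vinerun", "vinerunven", "vinesar", "vineso"
The 1st is vinebelmi.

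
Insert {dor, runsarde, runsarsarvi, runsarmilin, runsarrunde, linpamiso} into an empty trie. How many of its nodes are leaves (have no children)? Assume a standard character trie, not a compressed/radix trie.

6

Leaves are exactly the stored words that no other stored word extends.
Those words: "dor", "linpamiso", "runsarde", "runsarmilin", "runsarrunde", "runsarsarvi"
Leaf count: 6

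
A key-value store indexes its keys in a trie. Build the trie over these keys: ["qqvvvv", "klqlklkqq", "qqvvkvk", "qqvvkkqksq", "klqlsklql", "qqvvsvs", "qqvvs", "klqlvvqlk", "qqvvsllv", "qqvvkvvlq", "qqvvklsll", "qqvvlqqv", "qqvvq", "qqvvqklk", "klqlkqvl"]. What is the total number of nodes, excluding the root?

For each word, the new-node count is its length minus the longest prefix already in the trie:
  "qqvvvv" → 6 new (q, q, v, v, v, v)
  "klqlklkqq" → 9 new (k, l, q, l, k, l, k, q, q)
  "qqvvkvk" → prefix "qqvv" already present; 3 new (k, v, k)
  "qqvvkkqksq" → prefix "qqvvk" already present; 5 new (k, q, k, s, q)
  "klqlsklql" → prefix "klql" already present; 5 new (s, k, l, q, l)
  "qqvvsvs" → prefix "qqvv" already present; 3 new (s, v, s)
  "qqvvs" → prefix "qqvvs" already present; 0 new (none)
  "klqlvvqlk" → prefix "klql" already present; 5 new (v, v, q, l, k)
  "qqvvsllv" → prefix "qqvvs" already present; 3 new (l, l, v)
  "qqvvkvvlq" → prefix "qqvvkv" already present; 3 new (v, l, q)
  "qqvvklsll" → prefix "qqvvk" already present; 4 new (l, s, l, l)
  "qqvvlqqv" → prefix "qqvv" already present; 4 new (l, q, q, v)
  "qqvvq" → prefix "qqvv" already present; 1 new (q)
  "qqvvqklk" → prefix "qqvvq" already present; 3 new (k, l, k)
  "klqlkqvl" → prefix "klqlk" already present; 3 new (q, v, l)
Total nodes = 6 + 9 + 3 + 5 + 5 + 3 + 0 + 5 + 3 + 3 + 4 + 4 + 1 + 3 + 3 = 57

57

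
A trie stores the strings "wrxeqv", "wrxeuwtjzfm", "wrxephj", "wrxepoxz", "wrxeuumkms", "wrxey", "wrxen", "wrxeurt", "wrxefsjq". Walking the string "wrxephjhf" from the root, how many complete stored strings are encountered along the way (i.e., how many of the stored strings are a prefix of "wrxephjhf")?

1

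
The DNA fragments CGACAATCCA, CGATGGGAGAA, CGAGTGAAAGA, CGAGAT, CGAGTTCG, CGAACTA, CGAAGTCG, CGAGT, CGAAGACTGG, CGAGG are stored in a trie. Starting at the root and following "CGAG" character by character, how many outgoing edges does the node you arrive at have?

3

The children of the "CGAG" node are the distinct next characters among strings starting with "CGAG".
Characters that immediately follow "CGAG" among the stored strings: {A, G, T}.
That node has 3 child edges.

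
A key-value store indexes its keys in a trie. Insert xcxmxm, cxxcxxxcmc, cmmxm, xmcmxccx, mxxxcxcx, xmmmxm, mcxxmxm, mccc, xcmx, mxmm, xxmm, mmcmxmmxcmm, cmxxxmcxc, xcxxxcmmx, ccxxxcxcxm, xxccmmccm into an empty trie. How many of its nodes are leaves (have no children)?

16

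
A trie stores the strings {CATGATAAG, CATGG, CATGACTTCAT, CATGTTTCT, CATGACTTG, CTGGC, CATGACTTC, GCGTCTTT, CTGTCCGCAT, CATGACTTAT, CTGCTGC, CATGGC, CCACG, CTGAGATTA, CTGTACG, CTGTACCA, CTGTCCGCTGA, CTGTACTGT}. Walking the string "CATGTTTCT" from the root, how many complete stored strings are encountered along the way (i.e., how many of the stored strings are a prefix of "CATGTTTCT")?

1

Walk "CATGTTTCT" from the root; an end-of-word marker is hit whenever a stored word is a prefix of "CATGTTTCT".
Prefixes of the query that are stored words: "CATGTTTCT"
Count: 1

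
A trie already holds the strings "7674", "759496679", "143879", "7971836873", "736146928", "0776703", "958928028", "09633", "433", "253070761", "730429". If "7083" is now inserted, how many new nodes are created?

The longest prefix of "7083" already in the trie is "7" (length 1).
New nodes needed: |"7083"| − 1 = 4 − 1 = 3.

3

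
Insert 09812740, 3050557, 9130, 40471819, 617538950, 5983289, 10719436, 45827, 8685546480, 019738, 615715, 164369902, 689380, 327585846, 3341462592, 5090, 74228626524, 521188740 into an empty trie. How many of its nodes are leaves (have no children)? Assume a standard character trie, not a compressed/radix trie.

18

Leaves are exactly the stored words that no other stored word extends.
Those words: "019738", "09812740", "10719436", "164369902", "3050557", "327585846", "3341462592", "40471819", "45827", "5090", "521188740", "5983289", "615715", "617538950", "689380", "74228626524", "8685546480", "9130"
Leaf count: 18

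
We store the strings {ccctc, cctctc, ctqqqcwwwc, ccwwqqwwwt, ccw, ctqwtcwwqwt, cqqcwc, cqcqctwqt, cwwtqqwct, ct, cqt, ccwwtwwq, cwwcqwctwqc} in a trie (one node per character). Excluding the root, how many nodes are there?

Trace insertions, counting only characters that open a new branch:
  "ccctc" → 5 new (c, c, c, t, c)
  "cctctc" → prefix "cc" already present; 4 new (t, c, t, c)
  "ctqqqcwwwc" → prefix "c" already present; 9 new (t, q, q, q, c, w, w, w, c)
  "ccwwqqwwwt" → prefix "cc" already present; 8 new (w, w, q, q, w, w, w, t)
  "ccw" → prefix "ccw" already present; 0 new (none)
  "ctqwtcwwqwt" → prefix "ctq" already present; 8 new (w, t, c, w, w, q, w, t)
  "cqqcwc" → prefix "c" already present; 5 new (q, q, c, w, c)
  "cqcqctwqt" → prefix "cq" already present; 7 new (c, q, c, t, w, q, t)
  "cwwtqqwct" → prefix "c" already present; 8 new (w, w, t, q, q, w, c, t)
  "ct" → prefix "ct" already present; 0 new (none)
  "cqt" → prefix "cq" already present; 1 new (t)
  "ccwwtwwq" → prefix "ccww" already present; 4 new (t, w, w, q)
  "cwwcqwctwqc" → prefix "cww" already present; 8 new (c, q, w, c, t, w, q, c)
Total nodes = 5 + 4 + 9 + 8 + 0 + 8 + 5 + 7 + 8 + 0 + 1 + 4 + 8 = 67

67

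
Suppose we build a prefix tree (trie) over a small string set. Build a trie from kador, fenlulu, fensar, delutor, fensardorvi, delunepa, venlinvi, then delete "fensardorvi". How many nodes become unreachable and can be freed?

5

Walk "fensardorvi" from the leaf back toward the root, removing each node that no remaining word uses.
The suffix "dorvi" (5 nodes) is used only by "fensardorvi"; "fensar" is itself a stored word, so pruning stops there.
Nodes removed: 5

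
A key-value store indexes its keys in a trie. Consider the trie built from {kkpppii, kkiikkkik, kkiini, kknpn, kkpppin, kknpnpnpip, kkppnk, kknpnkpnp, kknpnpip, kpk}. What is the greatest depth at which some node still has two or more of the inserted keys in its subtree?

6

The deepest shared node is where two words last agree before diverging.
e.g. "kknpnpip" and "kknpnpnpip" share the prefix "kknpnp" of length 6; no pair shares a longer one.
Longest shared-prefix length: 6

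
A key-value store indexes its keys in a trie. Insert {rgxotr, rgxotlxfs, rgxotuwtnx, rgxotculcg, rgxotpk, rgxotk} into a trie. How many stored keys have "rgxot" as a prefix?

Walk to "rgxot"; the words in its subtree are exactly those with that prefix.
Words under "rgxot": rgxotculcg, rgxotk, rgxotlxfs, rgxotpk, rgxotr, rgxotuwtnx
Count: 6

6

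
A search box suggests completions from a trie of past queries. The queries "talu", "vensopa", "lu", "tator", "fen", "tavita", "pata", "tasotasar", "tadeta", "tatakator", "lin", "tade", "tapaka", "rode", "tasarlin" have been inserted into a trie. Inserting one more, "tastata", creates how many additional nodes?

4

Walking "tastata" from the root, the first 3 characters ("tas") follow existing edges; "t" is the first miss.
Each of the 4 remaining characters creates one node.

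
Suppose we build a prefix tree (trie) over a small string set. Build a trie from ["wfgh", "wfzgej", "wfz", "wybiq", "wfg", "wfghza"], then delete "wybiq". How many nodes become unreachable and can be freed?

After clearing the end-marker at "wybiq", prune upward until reaching a node still needed by another word.
The suffix "ybiq" (4 nodes) is used only by "wybiq"; the node for "w" still has the child "f", so pruning stops there.
Nodes removed: 4

4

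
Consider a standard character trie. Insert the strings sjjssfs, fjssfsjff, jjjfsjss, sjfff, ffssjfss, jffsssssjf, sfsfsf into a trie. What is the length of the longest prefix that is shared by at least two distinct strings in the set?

2

The deepest shared node is where two words last agree before diverging.
"sjfff" and "sjjssfs" agree on "sj" (2 characters) before diverging; nothing deeper is shared.
Longest shared-prefix length: 2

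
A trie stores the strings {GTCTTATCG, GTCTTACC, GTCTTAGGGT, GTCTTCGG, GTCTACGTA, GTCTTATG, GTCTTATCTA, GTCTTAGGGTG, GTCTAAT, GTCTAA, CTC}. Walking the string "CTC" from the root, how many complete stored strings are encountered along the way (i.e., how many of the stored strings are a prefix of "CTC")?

Traverse "CTC" character by character; count nodes along the way that are marked as word ends.
Prefixes of the query that are stored words: "CTC"
Count: 1

1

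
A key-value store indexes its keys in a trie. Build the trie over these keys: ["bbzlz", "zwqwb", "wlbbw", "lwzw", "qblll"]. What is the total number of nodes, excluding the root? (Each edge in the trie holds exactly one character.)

Trie structure (* marks end of a word):
(root)
├─ b
│  └─ b
│     └─ z
│        └─ l
│           └─ z *
├─ l
│  └─ w
│     └─ z
│        └─ w *
├─ q
│  └─ b
│     └─ l
│        └─ l
│           └─ l *
├─ w
│  └─ l
│     └─ b
│        └─ b
│           └─ w *
└─ z
   └─ w
      └─ q
         └─ w
            └─ b *
Counting every labelled node above: 24.

24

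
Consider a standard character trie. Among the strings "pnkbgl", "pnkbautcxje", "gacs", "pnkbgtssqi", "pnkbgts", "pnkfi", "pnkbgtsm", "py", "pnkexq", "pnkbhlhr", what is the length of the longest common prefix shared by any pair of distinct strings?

Equivalently: take the maximum, over all pairs, of their longest common prefix length.
e.g. "pnkbgts" and "pnkbgtsm" share the prefix "pnkbgts" of length 7; no pair shares a longer one.
Longest shared-prefix length: 7

7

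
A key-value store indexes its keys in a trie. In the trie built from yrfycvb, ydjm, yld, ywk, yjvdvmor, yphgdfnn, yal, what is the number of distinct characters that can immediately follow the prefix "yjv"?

Walk "yjv" from the root, arriving at one node.
Characters that immediately follow "yjv" among the stored strings: {d}.
That node has 1 child edge.

1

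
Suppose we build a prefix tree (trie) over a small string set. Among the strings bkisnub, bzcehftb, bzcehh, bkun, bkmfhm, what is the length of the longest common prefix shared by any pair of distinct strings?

Look for the deepest trie node that still has at least two words in its subtree.
e.g. "bzcehftb" and "bzcehh" share the prefix "bzceh" of length 5; no pair shares a longer one.
Longest shared-prefix length: 5

5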